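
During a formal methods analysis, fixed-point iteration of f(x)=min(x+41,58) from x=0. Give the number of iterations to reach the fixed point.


Step 1: x=0, cap=58, increment=41
Step 2: x grows by 41 each step until capped at 58; fixed point is x=58
Step 3: iterations = ceil(58/41) = 2

2


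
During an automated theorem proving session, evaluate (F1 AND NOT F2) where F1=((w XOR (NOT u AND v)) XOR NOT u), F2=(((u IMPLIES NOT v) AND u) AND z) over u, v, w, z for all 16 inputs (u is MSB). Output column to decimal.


F1 = ((w XOR (NOT u AND v)) XOR NOT u)
F2 = (((u IMPLIES NOT v) AND u) AND z)
Counterexample to F1=>F2 is where F1=1 and F2=0.
Evaluate each row (bits = u,v,w,z, MSB first):
  row 0 [0000]: F1=1 F2=0 -> F1&~F2 -> 1
  row 1 [0001]: F1=1 F2=0 -> F1&~F2 -> 1
  row 2 [0010]: F1=0 F2=0 -> F1&~F2 -> 0
  row 3 [0011]: F1=0 F2=0 -> F1&~F2 -> 0
  row 4 [0100]: F1=0 F2=0 -> F1&~F2 -> 0
  row 5 [0101]: F1=0 F2=0 -> F1&~F2 -> 0
  row 6 [0110]: F1=1 F2=0 -> F1&~F2 -> 1
  row 7 [0111]: F1=1 F2=0 -> F1&~F2 -> 1
  row 8 [1000]: F1=0 F2=0 -> F1&~F2 -> 0
  row 9 [1001]: F1=0 F2=1 -> F1&~F2 -> 0
  row 10 [1010]: F1=1 F2=0 -> F1&~F2 -> 1
  row 11 [1011]: F1=1 F2=1 -> F1&~F2 -> 0
  row 12 [1100]: F1=0 F2=0 -> F1&~F2 -> 0
  row 13 [1101]: F1=0 F2=0 -> F1&~F2 -> 0
  row 14 [1110]: F1=1 F2=0 -> F1&~F2 -> 1
  row 15 [1111]: F1=1 F2=0 -> F1&~F2 -> 1
Full result column, 4 rows per line (u,v fixed per line; w,z runs 00..11 left to right):
  rows 0-3 [u,v=00]: 1100  = hex C
  rows 4-7 [u,v=01]: 0011  = hex 3
  rows 8-11 [u,v=10]: 0010  = hex 2
  rows 12-15 [u,v=11]: 0011  = hex 3
Counterexample vector (row 0 .. row 15) = 1100001100100011
Output column grouped in 4s = 1100 0011 0010 0011 = 0xC323
Convert to decimal digit by digit (value = value*16 + digit):
  C -> 12
  12*16 + 3 = 195
  195*16 + 2 = 3122
  3122*16 + 3 = 49955
Decimal = 49955

49955


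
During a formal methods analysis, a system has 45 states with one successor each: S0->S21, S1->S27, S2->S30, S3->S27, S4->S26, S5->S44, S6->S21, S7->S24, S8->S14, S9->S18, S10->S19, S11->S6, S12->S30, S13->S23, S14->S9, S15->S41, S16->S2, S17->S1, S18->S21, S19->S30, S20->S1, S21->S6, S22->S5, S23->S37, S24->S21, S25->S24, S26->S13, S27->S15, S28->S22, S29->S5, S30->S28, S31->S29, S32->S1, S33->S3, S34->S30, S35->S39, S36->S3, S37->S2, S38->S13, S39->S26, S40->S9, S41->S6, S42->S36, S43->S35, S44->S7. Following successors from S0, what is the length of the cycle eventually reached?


Trace from S0 until a state repeats:
  S0 -> S21 -> S6 -> S21
S21 first seen at step 1, revisited at step 3.
Cycle length = 3 - 1 = 2

2


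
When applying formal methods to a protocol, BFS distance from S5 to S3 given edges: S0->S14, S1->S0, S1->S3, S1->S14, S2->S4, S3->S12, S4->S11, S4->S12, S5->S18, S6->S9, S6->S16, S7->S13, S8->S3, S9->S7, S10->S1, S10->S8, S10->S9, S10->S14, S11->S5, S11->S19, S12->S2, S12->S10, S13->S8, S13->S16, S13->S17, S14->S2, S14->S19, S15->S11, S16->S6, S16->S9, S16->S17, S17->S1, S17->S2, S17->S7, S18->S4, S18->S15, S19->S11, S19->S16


BFS layer-by-layer from S5:
  dist 0: {S5}
  dist 1: {S18}
  dist 2: {S4, S15}
  dist 3: {S11, S12}
  dist 4: {S2, S10, S19}
  dist 5: {S1, S8, S9, S14, S16}
  dist 6: {S0, S3, S6, S7, S17}
  -> S3 reached at distance 6
Shortest path length = 6

6


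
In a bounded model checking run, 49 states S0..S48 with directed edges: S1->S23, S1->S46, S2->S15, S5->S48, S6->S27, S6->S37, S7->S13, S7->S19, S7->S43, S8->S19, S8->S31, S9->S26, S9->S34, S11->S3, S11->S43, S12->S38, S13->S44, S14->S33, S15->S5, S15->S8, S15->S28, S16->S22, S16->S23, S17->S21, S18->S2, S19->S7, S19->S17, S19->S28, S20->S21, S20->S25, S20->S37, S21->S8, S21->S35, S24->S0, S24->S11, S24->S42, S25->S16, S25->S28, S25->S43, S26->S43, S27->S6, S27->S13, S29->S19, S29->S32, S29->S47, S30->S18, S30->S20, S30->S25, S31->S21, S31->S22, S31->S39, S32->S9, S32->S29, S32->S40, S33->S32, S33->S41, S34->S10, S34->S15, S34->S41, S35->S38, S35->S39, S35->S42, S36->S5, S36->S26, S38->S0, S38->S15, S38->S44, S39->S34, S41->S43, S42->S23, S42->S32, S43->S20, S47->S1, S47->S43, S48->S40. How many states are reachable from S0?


BFS from S0:
  layer 0: {S0}
Reachable set: {S0}
Count = 1

1


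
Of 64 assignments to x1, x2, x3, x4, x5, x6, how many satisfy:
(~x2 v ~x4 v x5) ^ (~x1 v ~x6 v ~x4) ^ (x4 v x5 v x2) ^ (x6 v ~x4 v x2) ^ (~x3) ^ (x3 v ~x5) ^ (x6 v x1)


CNF with 7 clauses over 6 vars (64 assignments).
An assignment satisfies CNF iff every clause has >=1 true literal.
Check each row (bits = x1,x2,x3,x4,x5,x6; clause T/F shown):
  row 0 [000000]: clauses=TTFTTTF -> 0
  row 1 [000001]: clauses=TTFTTTT -> 0
  row 2 [000010]: clauses=TTTTTFF -> 0
  row 3 [000011]: clauses=TTTTTFT -> 0
  row 4 [000100]: clauses=TTTFTTF -> 0
  (every remaining row is evaluated the same way; all 64 results are listed next)
Full result column, 8 rows per line (x1,x2,x3 fixed per line; x4,x5,x6 runs 000..111 left to right):
  rows 0-7 [x1,x2,x3=000]: 00000100  (ones: 1)
  rows 8-15 [x1,x2,x3=001]: 00000000  (ones: 0)
  rows 16-23 [x1,x2,x3=010]: 01000000  (ones: 1)
  rows 24-31 [x1,x2,x3=011]: 00000000  (ones: 0)
  rows 32-39 [x1,x2,x3=100]: 00000000  (ones: 0)
  rows 40-47 [x1,x2,x3=101]: 00000000  (ones: 0)
  rows 48-55 [x1,x2,x3=110]: 11000000  (ones: 2)
  rows 56-63 [x1,x2,x3=111]: 00000000  (ones: 0)
Satisfying assignments = 1+0+1+0+0+0+2+0 = 4

4


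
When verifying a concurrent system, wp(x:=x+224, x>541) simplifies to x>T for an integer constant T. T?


Formula: wp(x:=E, P) = P[E/x] (substitute E for x in postcondition)
Step 1: Postcondition: x>541
Step 2: Substitute x+224 for x: x+224>541
Step 3: Solve for x: x > 541-224 = 317

317


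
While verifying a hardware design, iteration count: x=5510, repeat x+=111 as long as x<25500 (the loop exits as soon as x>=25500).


Step 1: x goes from 5510 toward 25500 by 111; the body runs while x<25500, so iterations = ceil((bound-start)/step)
Step 2: Distance=19990
Step 3: ceil(19990/111)=181

181


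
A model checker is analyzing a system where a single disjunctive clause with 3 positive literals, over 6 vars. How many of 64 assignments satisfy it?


Step 1: Total=2^6=64
Step 2: Unsat when all 3 false: 2^3=8
Step 3: Sat=64-8=56

56


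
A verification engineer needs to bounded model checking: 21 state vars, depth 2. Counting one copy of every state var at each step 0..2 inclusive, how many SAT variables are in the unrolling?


BMC unrolls to depth k, creating one copy of each state var for steps 0..k.
Step count = 2 + 1 = 3 (steps 0 through 2)
Vars per step = 21
Total = 21 * 3 = 63

63


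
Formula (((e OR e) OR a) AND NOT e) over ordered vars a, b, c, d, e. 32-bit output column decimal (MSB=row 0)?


Formula: (((e OR e) OR a) AND NOT e) over a, b, c, d, e (32 rows)
Evaluate each row (bits = a,b,c,d,e, MSB first):
  row 0 [00000]: (((0 OR 0) OR 0) AND NOT 0) -> 0
  row 1 [00001]: (((1 OR 1) OR 0) AND NOT 1) -> 0
  row 2 [00010]: (((0 OR 0) OR 0) AND NOT 0) -> 0
  row 3 [00011]: (((1 OR 1) OR 0) AND NOT 1) -> 0
  row 4 [00100]: (((0 OR 0) OR 0) AND NOT 0) -> 0
  row 5 [00101]: (((1 OR 1) OR 0) AND NOT 1) -> 0
  row 6 [00110]: (((0 OR 0) OR 0) AND NOT 0) -> 0
  row 7 [00111]: (((1 OR 1) OR 0) AND NOT 1) -> 0
  row 8 [01000]: (((0 OR 0) OR 0) AND NOT 0) -> 0
  row 9 [01001]: (((1 OR 1) OR 0) AND NOT 1) -> 0
  row 10 [01010]: (((0 OR 0) OR 0) AND NOT 0) -> 0
  row 11 [01011]: (((1 OR 1) OR 0) AND NOT 1) -> 0
  row 12 [01100]: (((0 OR 0) OR 0) AND NOT 0) -> 0
  row 13 [01101]: (((1 OR 1) OR 0) AND NOT 1) -> 0
  row 14 [01110]: (((0 OR 0) OR 0) AND NOT 0) -> 0
  row 15 [01111]: (((1 OR 1) OR 0) AND NOT 1) -> 0
  row 16 [10000]: (((0 OR 0) OR 1) AND NOT 0) -> 1
  row 17 [10001]: (((1 OR 1) OR 1) AND NOT 1) -> 0
  row 18 [10010]: (((0 OR 0) OR 1) AND NOT 0) -> 1
  row 19 [10011]: (((1 OR 1) OR 1) AND NOT 1) -> 0
  row 20 [10100]: (((0 OR 0) OR 1) AND NOT 0) -> 1
  row 21 [10101]: (((1 OR 1) OR 1) AND NOT 1) -> 0
  row 22 [10110]: (((0 OR 0) OR 1) AND NOT 0) -> 1
  row 23 [10111]: (((1 OR 1) OR 1) AND NOT 1) -> 0
  row 24 [11000]: (((0 OR 0) OR 1) AND NOT 0) -> 1
  row 25 [11001]: (((1 OR 1) OR 1) AND NOT 1) -> 0
  row 26 [11010]: (((0 OR 0) OR 1) AND NOT 0) -> 1
  row 27 [11011]: (((1 OR 1) OR 1) AND NOT 1) -> 0
  row 28 [11100]: (((0 OR 0) OR 1) AND NOT 0) -> 1
  row 29 [11101]: (((1 OR 1) OR 1) AND NOT 1) -> 0
  row 30 [11110]: (((0 OR 0) OR 1) AND NOT 0) -> 1
  row 31 [11111]: (((1 OR 1) OR 1) AND NOT 1) -> 0
Full result column, 4 rows per line (a,b,c fixed per line; d,e runs 00..11 left to right):
  rows 0-3 [a,b,c=000]: 0000  = hex 0
  rows 4-7 [a,b,c=001]: 0000  = hex 0
  rows 8-11 [a,b,c=010]: 0000  = hex 0
  rows 12-15 [a,b,c=011]: 0000  = hex 0
  rows 16-19 [a,b,c=100]: 1010  = hex A
  rows 20-23 [a,b,c=101]: 1010  = hex A
  rows 24-27 [a,b,c=110]: 1010  = hex A
  rows 28-31 [a,b,c=111]: 1010  = hex A
Output column (row 0 .. row 31) = 00000000000000001010101010101010
Output column grouped in 4s = 0000 0000 0000 0000 1010 1010 1010 1010 = 0x0000AAAA
Convert to decimal digit by digit (value = value*16 + digit):
  0 -> 0
  0*16 + 0 = 0
  0*16 + 0 = 0
  0*16 + 0 = 0
  0*16 + 10 (A) = 10
  10*16 + 10 (A) = 170
  170*16 + 10 (A) = 2730
  2730*16 + 10 (A) = 43690
Decimal = 43690

43690


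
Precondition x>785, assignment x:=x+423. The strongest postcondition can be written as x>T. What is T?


Formula: sp(P, x:=E) = exists old_x. (x = E[old_x/x]) AND P[old_x/x] (old_x is the value of x before the assignment; eliminate old_x by solving x = E[old_x/x] for old_x)
Step 1: Precondition P: x>785, i.e. old_x > 785
Step 2: Assignment gives x = old_x + 423, so old_x = x - 423
Step 3: Substitute into P: x - 423 > 785
Step 4: Simplify: x > 785+423 = 1208

1208


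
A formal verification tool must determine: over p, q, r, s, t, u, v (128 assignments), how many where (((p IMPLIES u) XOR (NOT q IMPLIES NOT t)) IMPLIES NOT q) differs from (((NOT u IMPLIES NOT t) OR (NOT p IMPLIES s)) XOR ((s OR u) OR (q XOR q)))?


F1 = (((p IMPLIES u) XOR (NOT q IMPLIES NOT t)) IMPLIES NOT q)
F2 = (((NOT u IMPLIES NOT t) OR (NOT p IMPLIES s)) XOR ((s OR u) OR (q XOR q)))
Evaluate both on each of 128 rows (bits = p,q,r,s,t,u,v):
  row 0 [0000000]: F1=1 F2=1 -> 0
  row 1 [0000001]: F1=1 F2=1 -> 0
  row 2 [0000010]: F1=1 F2=0 (differ) -> 1
  row 3 [0000011]: F1=1 F2=0 (differ) -> 1
  row 4 [0000100]: F1=1 F2=0 (differ) -> 1
  (every remaining row is evaluated the same way; all 128 results are listed next)
Full result column, 8 rows per line (p,q,r,s fixed per line; t,u,v runs 000..111 left to right):
  rows 0-7 [p,q,r,s=0000]: 00111111  (ones: 6)
  rows 8-15 [p,q,r,s=0001]: 11111111  (ones: 8)
  rows 16-23 [p,q,r,s=0010]: 00111111  (ones: 6)
  rows 24-31 [p,q,r,s=0011]: 11111111  (ones: 8)
  rows 32-39 [p,q,r,s=0100]: 00111111  (ones: 6)
  rows 40-47 [p,q,r,s=0101]: 11111111  (ones: 8)
  rows 48-55 [p,q,r,s=0110]: 00111111  (ones: 6)
  rows 56-63 [p,q,r,s=0111]: 11111111  (ones: 8)
  rows 64-71 [p,q,r,s=1000]: 00110011  (ones: 4)
  rows 72-79 [p,q,r,s=1001]: 11111111  (ones: 8)
  rows 80-87 [p,q,r,s=1010]: 00110011  (ones: 4)
  rows 88-95 [p,q,r,s=1011]: 11111111  (ones: 8)
  rows 96-103 [p,q,r,s=1100]: 11111111  (ones: 8)
  rows 104-111 [p,q,r,s=1101]: 00110011  (ones: 4)
  rows 112-119 [p,q,r,s=1110]: 11111111  (ones: 8)
  rows 120-127 [p,q,r,s=1111]: 00110011  (ones: 4)
Disagreements = 6+8+6+8+6+8+6+8+4+8+4+8+8+4+8+4 = 104

104


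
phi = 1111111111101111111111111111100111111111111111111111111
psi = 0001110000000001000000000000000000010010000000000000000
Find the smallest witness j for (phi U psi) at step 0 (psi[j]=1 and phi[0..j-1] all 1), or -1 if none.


(phi U psi) at 0: need smallest j with psi[j]=1 and phi[i]=1 for all i in [0,j).
Scan from step 0:
  step 0: phi=1, psi=0 -> continue
  step 1: phi=1, psi=0 -> continue
  step 2: phi=1, psi=0 -> continue
  step 3: psi=1 and phi held for [0,3) -> witness found
Witness step = 3

3


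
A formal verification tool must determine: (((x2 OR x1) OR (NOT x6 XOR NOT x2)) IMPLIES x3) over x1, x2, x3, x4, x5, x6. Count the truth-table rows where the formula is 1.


Formula: (((x2 OR x1) OR (NOT x6 XOR NOT x2)) IMPLIES x3) over 6 vars (64 rows)
Evaluate each row (x1, x2, x3, x4, x5, x6 as bits, MSB first):
  row 0 [000000]: (((0 OR 0) OR (NOT 0 XOR NOT 0)) IMPLIES 0) -> 1
  row 1 [000001]: (((0 OR 0) OR (NOT 1 XOR NOT 0)) IMPLIES 0) -> 0
  row 2 [000010]: (((0 OR 0) OR (NOT 0 XOR NOT 0)) IMPLIES 0) -> 1
  row 3 [000011]: (((0 OR 0) OR (NOT 1 XOR NOT 0)) IMPLIES 0) -> 0
  row 4 [000100]: (((0 OR 0) OR (NOT 0 XOR NOT 0)) IMPLIES 0) -> 1
  (every remaining row is evaluated the same way; all 64 results are listed next)
Full result column, 8 rows per line (x1,x2,x3 fixed per line; x4,x5,x6 runs 000..111 left to right):
  rows 0-7 [x1,x2,x3=000]: 10101010  (ones: 4)
  rows 8-15 [x1,x2,x3=001]: 11111111  (ones: 8)
  rows 16-23 [x1,x2,x3=010]: 00000000  (ones: 0)
  rows 24-31 [x1,x2,x3=011]: 11111111  (ones: 8)
  rows 32-39 [x1,x2,x3=100]: 00000000  (ones: 0)
  rows 40-47 [x1,x2,x3=101]: 11111111  (ones: 8)
  rows 48-55 [x1,x2,x3=110]: 00000000  (ones: 0)
  rows 56-63 [x1,x2,x3=111]: 11111111  (ones: 8)
Count of 1-rows = 4+8+0+8+0+8+0+8 = 36

36


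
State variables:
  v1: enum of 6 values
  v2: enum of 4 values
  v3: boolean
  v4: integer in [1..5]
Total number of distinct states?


State space = product of domain sizes of all variables.
Domain sizes:
  v1 (enum of 6 values): 6
  v2 (enum of 4 values): 4
  v3 (boolean): 2
  v4 (integer in [1..5]): 5
Product = 6 * 4 * 2 * 5 = 240

240


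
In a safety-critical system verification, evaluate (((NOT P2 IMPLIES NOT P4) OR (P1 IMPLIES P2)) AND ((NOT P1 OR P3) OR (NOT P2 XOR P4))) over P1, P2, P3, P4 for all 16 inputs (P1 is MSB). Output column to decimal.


Formula: (((NOT P2 IMPLIES NOT P4) OR (P1 IMPLIES P2)) AND ((NOT P1 OR P3) OR (NOT P2 XOR P4))) over P1, P2, P3, P4 (16 rows)
Evaluate each row (bits = P1,P2,P3,P4, MSB first):
  row 0 [0000]: (((NOT 0 IMPLIES NOT 0) OR (0 IMPLIES 0)) AND ((NOT 0 OR 0) OR (NOT 0 XOR 0))) -> 1
  row 1 [0001]: (((NOT 0 IMPLIES NOT 1) OR (0 IMPLIES 0)) AND ((NOT 0 OR 0) OR (NOT 0 XOR 1))) -> 1
  row 2 [0010]: (((NOT 0 IMPLIES NOT 0) OR (0 IMPLIES 0)) AND ((NOT 0 OR 1) OR (NOT 0 XOR 0))) -> 1
  row 3 [0011]: (((NOT 0 IMPLIES NOT 1) OR (0 IMPLIES 0)) AND ((NOT 0 OR 1) OR (NOT 0 XOR 1))) -> 1
  row 4 [0100]: (((NOT 1 IMPLIES NOT 0) OR (0 IMPLIES 1)) AND ((NOT 0 OR 0) OR (NOT 1 XOR 0))) -> 1
  row 5 [0101]: (((NOT 1 IMPLIES NOT 1) OR (0 IMPLIES 1)) AND ((NOT 0 OR 0) OR (NOT 1 XOR 1))) -> 1
  row 6 [0110]: (((NOT 1 IMPLIES NOT 0) OR (0 IMPLIES 1)) AND ((NOT 0 OR 1) OR (NOT 1 XOR 0))) -> 1
  row 7 [0111]: (((NOT 1 IMPLIES NOT 1) OR (0 IMPLIES 1)) AND ((NOT 0 OR 1) OR (NOT 1 XOR 1))) -> 1
  row 8 [1000]: (((NOT 0 IMPLIES NOT 0) OR (1 IMPLIES 0)) AND ((NOT 1 OR 0) OR (NOT 0 XOR 0))) -> 1
  row 9 [1001]: (((NOT 0 IMPLIES NOT 1) OR (1 IMPLIES 0)) AND ((NOT 1 OR 0) OR (NOT 0 XOR 1))) -> 0
  row 10 [1010]: (((NOT 0 IMPLIES NOT 0) OR (1 IMPLIES 0)) AND ((NOT 1 OR 1) OR (NOT 0 XOR 0))) -> 1
  row 11 [1011]: (((NOT 0 IMPLIES NOT 1) OR (1 IMPLIES 0)) AND ((NOT 1 OR 1) OR (NOT 0 XOR 1))) -> 0
  row 12 [1100]: (((NOT 1 IMPLIES NOT 0) OR (1 IMPLIES 1)) AND ((NOT 1 OR 0) OR (NOT 1 XOR 0))) -> 0
  row 13 [1101]: (((NOT 1 IMPLIES NOT 1) OR (1 IMPLIES 1)) AND ((NOT 1 OR 0) OR (NOT 1 XOR 1))) -> 1
  row 14 [1110]: (((NOT 1 IMPLIES NOT 0) OR (1 IMPLIES 1)) AND ((NOT 1 OR 1) OR (NOT 1 XOR 0))) -> 1
  row 15 [1111]: (((NOT 1 IMPLIES NOT 1) OR (1 IMPLIES 1)) AND ((NOT 1 OR 1) OR (NOT 1 XOR 1))) -> 1
Full result column, 4 rows per line (P1,P2 fixed per line; P3,P4 runs 00..11 left to right):
  rows 0-3 [P1,P2=00]: 1111  = hex F
  rows 4-7 [P1,P2=01]: 1111  = hex F
  rows 8-11 [P1,P2=10]: 1010  = hex A
  rows 12-15 [P1,P2=11]: 0111  = hex 7
Output column (row 0 .. row 15) = 1111111110100111
Output column grouped in 4s = 1111 1111 1010 0111 = 0xFFA7
Convert to decimal digit by digit (value = value*16 + digit):
  F -> 15
  15*16 + 15 (F) = 255
  255*16 + 10 (A) = 4090
  4090*16 + 7 = 65447
Decimal = 65447

65447


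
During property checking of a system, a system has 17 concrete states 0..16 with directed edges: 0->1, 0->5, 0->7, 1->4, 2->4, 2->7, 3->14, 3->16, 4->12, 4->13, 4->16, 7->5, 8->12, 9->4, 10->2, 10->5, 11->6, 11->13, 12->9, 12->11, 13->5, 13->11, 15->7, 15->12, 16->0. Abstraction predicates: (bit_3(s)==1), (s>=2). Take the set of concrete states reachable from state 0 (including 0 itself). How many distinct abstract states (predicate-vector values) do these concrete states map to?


BFS from 0:
Concrete reachable: {0, 1, 4, 5, 6, 7, 9, 11, 12, 13, 16}
Abstract via predicates (bit_3(s)==1), (s>=2):
  (0,0) <- {0, 1}
  (0,1) <- {4, 5, 6, 7, 16}
  (1,1) <- {9, 11, 12, 13}
Distinct abstract states = 3

3


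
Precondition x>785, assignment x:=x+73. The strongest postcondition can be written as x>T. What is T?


Formula: sp(P, x:=E) = exists old_x. (x = E[old_x/x]) AND P[old_x/x] (old_x is the value of x before the assignment; eliminate old_x by solving x = E[old_x/x] for old_x)
Step 1: Precondition P: x>785, i.e. old_x > 785
Step 2: Assignment gives x = old_x + 73, so old_x = x - 73
Step 3: Substitute into P: x - 73 > 785
Step 4: Simplify: x > 785+73 = 858

858


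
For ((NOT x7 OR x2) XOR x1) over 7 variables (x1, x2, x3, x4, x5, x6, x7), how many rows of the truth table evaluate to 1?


Formula: ((NOT x7 OR x2) XOR x1) over 7 vars (128 rows)
Evaluate each row (x1, x2, x3, x4, x5, x6, x7 as bits, MSB first):
  row 0 [0000000]: ((NOT 0 OR 0) XOR 0) -> 1
  row 1 [0000001]: ((NOT 1 OR 0) XOR 0) -> 0
  row 2 [0000010]: ((NOT 0 OR 0) XOR 0) -> 1
  row 3 [0000011]: ((NOT 1 OR 0) XOR 0) -> 0
  row 4 [0000100]: ((NOT 0 OR 0) XOR 0) -> 1
  (every remaining row is evaluated the same way; all 128 results are listed next)
Full result column, 8 rows per line (x1,x2,x3,x4 fixed per line; x5,x6,x7 runs 000..111 left to right):
  rows 0-7 [x1,x2,x3,x4=0000]: 10101010  (ones: 4)
  rows 8-15 [x1,x2,x3,x4=0001]: 10101010  (ones: 4)
  rows 16-23 [x1,x2,x3,x4=0010]: 10101010  (ones: 4)
  rows 24-31 [x1,x2,x3,x4=0011]: 10101010  (ones: 4)
  rows 32-39 [x1,x2,x3,x4=0100]: 11111111  (ones: 8)
  rows 40-47 [x1,x2,x3,x4=0101]: 11111111  (ones: 8)
  rows 48-55 [x1,x2,x3,x4=0110]: 11111111  (ones: 8)
  rows 56-63 [x1,x2,x3,x4=0111]: 11111111  (ones: 8)
  rows 64-71 [x1,x2,x3,x4=1000]: 01010101  (ones: 4)
  rows 72-79 [x1,x2,x3,x4=1001]: 01010101  (ones: 4)
  rows 80-87 [x1,x2,x3,x4=1010]: 01010101  (ones: 4)
  rows 88-95 [x1,x2,x3,x4=1011]: 01010101  (ones: 4)
  rows 96-103 [x1,x2,x3,x4=1100]: 00000000  (ones: 0)
  rows 104-111 [x1,x2,x3,x4=1101]: 00000000  (ones: 0)
  rows 112-119 [x1,x2,x3,x4=1110]: 00000000  (ones: 0)
  rows 120-127 [x1,x2,x3,x4=1111]: 00000000  (ones: 0)
Count of 1-rows = 4+4+4+4+8+8+8+8+4+4+4+4+0+0+0+0 = 64

64


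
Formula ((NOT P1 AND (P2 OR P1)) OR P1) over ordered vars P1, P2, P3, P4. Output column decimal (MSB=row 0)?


Formula: ((NOT P1 AND (P2 OR P1)) OR P1) over P1, P2, P3, P4 (16 rows)
Evaluate each row (bits = P1,P2,P3,P4, MSB first):
  row 0 [0000]: ((NOT 0 AND (0 OR 0)) OR 0) -> 0
  row 1 [0001]: ((NOT 0 AND (0 OR 0)) OR 0) -> 0
  row 2 [0010]: ((NOT 0 AND (0 OR 0)) OR 0) -> 0
  row 3 [0011]: ((NOT 0 AND (0 OR 0)) OR 0) -> 0
  row 4 [0100]: ((NOT 0 AND (1 OR 0)) OR 0) -> 1
  row 5 [0101]: ((NOT 0 AND (1 OR 0)) OR 0) -> 1
  row 6 [0110]: ((NOT 0 AND (1 OR 0)) OR 0) -> 1
  row 7 [0111]: ((NOT 0 AND (1 OR 0)) OR 0) -> 1
  row 8 [1000]: ((NOT 1 AND (0 OR 1)) OR 1) -> 1
  row 9 [1001]: ((NOT 1 AND (0 OR 1)) OR 1) -> 1
  row 10 [1010]: ((NOT 1 AND (0 OR 1)) OR 1) -> 1
  row 11 [1011]: ((NOT 1 AND (0 OR 1)) OR 1) -> 1
  row 12 [1100]: ((NOT 1 AND (1 OR 1)) OR 1) -> 1
  row 13 [1101]: ((NOT 1 AND (1 OR 1)) OR 1) -> 1
  row 14 [1110]: ((NOT 1 AND (1 OR 1)) OR 1) -> 1
  row 15 [1111]: ((NOT 1 AND (1 OR 1)) OR 1) -> 1
Full result column, 4 rows per line (P1,P2 fixed per line; P3,P4 runs 00..11 left to right):
  rows 0-3 [P1,P2=00]: 0000  = hex 0
  rows 4-7 [P1,P2=01]: 1111  = hex F
  rows 8-11 [P1,P2=10]: 1111  = hex F
  rows 12-15 [P1,P2=11]: 1111  = hex F
Output column (row 0 .. row 15) = 0000111111111111
Output column grouped in 4s = 0000 1111 1111 1111 = 0x0FFF
Convert to decimal digit by digit (value = value*16 + digit):
  0 -> 0
  0*16 + 15 (F) = 15
  15*16 + 15 (F) = 255
  255*16 + 15 (F) = 4095
Decimal = 4095

4095


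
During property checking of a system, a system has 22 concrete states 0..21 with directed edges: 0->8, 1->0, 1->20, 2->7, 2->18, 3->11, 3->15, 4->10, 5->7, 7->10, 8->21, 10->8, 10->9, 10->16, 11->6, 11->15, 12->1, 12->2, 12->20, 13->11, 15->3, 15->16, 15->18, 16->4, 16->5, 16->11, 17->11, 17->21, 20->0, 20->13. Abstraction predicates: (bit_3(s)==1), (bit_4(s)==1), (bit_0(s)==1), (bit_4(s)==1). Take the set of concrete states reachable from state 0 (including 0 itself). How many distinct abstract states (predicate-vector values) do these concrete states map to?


BFS from 0:
Concrete reachable: {0, 8, 21}
Abstract via predicates (bit_3(s)==1), (bit_4(s)==1), (bit_0(s)==1), (bit_4(s)==1):
  (0,0,0,0) <- {0}
  (0,1,1,1) <- {21}
  (1,0,0,0) <- {8}
Distinct abstract states = 3

3


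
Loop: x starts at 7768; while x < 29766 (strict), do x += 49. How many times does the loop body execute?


Step 1: x goes from 7768 toward 29766 by 49; the body runs while x<29766, so iterations = ceil((bound-start)/step)
Step 2: Distance=21998
Step 3: ceil(21998/49)=449

449


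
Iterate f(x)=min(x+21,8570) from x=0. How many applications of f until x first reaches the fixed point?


Step 1: x=0, cap=8570, increment=21
Step 2: x grows by 21 each step until capped at 8570; fixed point is x=8570
Step 3: iterations = ceil(8570/21) = 409

409


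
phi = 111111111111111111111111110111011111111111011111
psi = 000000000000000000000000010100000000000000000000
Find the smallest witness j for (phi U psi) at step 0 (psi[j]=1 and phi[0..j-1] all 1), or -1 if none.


(phi U psi) at 0: need smallest j with psi[j]=1 and phi[i]=1 for all i in [0,j).
Scan from step 0:
  step 0: phi=1, psi=0 -> continue
  step 1: phi=1, psi=0 -> continue
  step 2: phi=1, psi=0 -> continue
  step 3: phi=1, psi=0 -> continue
  step 25: psi=1 and phi held for [0,25) -> witness found
Witness step = 25

25


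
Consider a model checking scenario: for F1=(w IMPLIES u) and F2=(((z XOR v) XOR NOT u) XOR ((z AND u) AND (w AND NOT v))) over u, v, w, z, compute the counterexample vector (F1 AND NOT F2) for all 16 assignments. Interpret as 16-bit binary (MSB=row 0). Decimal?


F1 = (w IMPLIES u)
F2 = (((z XOR v) XOR NOT u) XOR ((z AND u) AND (w AND NOT v)))
Counterexample to F1=>F2 is where F1=1 and F2=0.
Evaluate each row (bits = u,v,w,z, MSB first):
  row 0 [0000]: F1=1 F2=1 -> F1&~F2 -> 0
  row 1 [0001]: F1=1 F2=0 -> F1&~F2 -> 1
  row 2 [0010]: F1=0 F2=1 -> F1&~F2 -> 0
  row 3 [0011]: F1=0 F2=0 -> F1&~F2 -> 0
  row 4 [0100]: F1=1 F2=0 -> F1&~F2 -> 1
  row 5 [0101]: F1=1 F2=1 -> F1&~F2 -> 0
  row 6 [0110]: F1=0 F2=0 -> F1&~F2 -> 0
  row 7 [0111]: F1=0 F2=1 -> F1&~F2 -> 0
  row 8 [1000]: F1=1 F2=0 -> F1&~F2 -> 1
  row 9 [1001]: F1=1 F2=1 -> F1&~F2 -> 0
  row 10 [1010]: F1=1 F2=0 -> F1&~F2 -> 1
  row 11 [1011]: F1=1 F2=0 -> F1&~F2 -> 1
  row 12 [1100]: F1=1 F2=1 -> F1&~F2 -> 0
  row 13 [1101]: F1=1 F2=0 -> F1&~F2 -> 1
  row 14 [1110]: F1=1 F2=1 -> F1&~F2 -> 0
  row 15 [1111]: F1=1 F2=0 -> F1&~F2 -> 1
Full result column, 4 rows per line (u,v fixed per line; w,z runs 00..11 left to right):
  rows 0-3 [u,v=00]: 0100  = hex 4
  rows 4-7 [u,v=01]: 1000  = hex 8
  rows 8-11 [u,v=10]: 1011  = hex B
  rows 12-15 [u,v=11]: 0101  = hex 5
Counterexample vector (row 0 .. row 15) = 0100100010110101
Output column grouped in 4s = 0100 1000 1011 0101 = 0x48B5
Convert to decimal digit by digit (value = value*16 + digit):
  4 -> 4
  4*16 + 8 = 72
  72*16 + 11 (B) = 1163
  1163*16 + 5 = 18613
Decimal = 18613

18613


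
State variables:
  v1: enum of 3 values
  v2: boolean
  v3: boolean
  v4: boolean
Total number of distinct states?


State space = product of domain sizes of all variables.
Domain sizes:
  v1 (enum of 3 values): 3
  v2 (boolean): 2
  v3 (boolean): 2
  v4 (boolean): 2
Product = 3 * 2 * 2 * 2 = 24

24


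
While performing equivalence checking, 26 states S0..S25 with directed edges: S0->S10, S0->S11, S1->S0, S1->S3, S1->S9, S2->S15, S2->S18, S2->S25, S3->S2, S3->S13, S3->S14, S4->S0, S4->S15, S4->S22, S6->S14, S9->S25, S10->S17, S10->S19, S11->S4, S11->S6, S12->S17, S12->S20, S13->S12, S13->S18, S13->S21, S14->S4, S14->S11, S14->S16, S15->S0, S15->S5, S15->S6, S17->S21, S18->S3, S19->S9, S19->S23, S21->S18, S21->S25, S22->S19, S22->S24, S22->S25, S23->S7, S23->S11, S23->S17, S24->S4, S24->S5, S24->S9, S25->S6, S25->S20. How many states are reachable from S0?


BFS from S0:
  layer 0: {S0}
  layer 1: {S10, S11}
  layer 2: {S4, S6, S17, S19}
  layer 3: {S9, S14, S15, S21, S22, S23}
  layer 4: {S5, S7, S16, S18, S24, S25}
  layer 5: {S3, S20}
  layer 6: {S2, S13}
  layer 7: {S12}
Reachable set: {S0, S2, S3, S4, S5, S6, S7, S9, S10, S11, S12, S13, S14, S15, S16, S17, S18, S19, S20, S21, S22, S23, S24, S25}
Count = 24

24


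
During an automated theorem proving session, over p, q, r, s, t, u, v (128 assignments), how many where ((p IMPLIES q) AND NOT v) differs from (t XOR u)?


F1 = ((p IMPLIES q) AND NOT v)
F2 = (t XOR u)
Evaluate both on each of 128 rows (bits = p,q,r,s,t,u,v):
  row 0 [0000000]: F1=1 F2=0 (differ) -> 1
  row 1 [0000001]: F1=0 F2=0 -> 0
  row 2 [0000010]: F1=1 F2=1 -> 0
  row 3 [0000011]: F1=0 F2=1 (differ) -> 1
  row 4 [0000100]: F1=1 F2=1 -> 0
  (every remaining row is evaluated the same way; all 128 results are listed next)
Full result column, 8 rows per line (p,q,r,s fixed per line; t,u,v runs 000..111 left to right):
  rows 0-7 [p,q,r,s=0000]: 10010110  (ones: 4)
  rows 8-15 [p,q,r,s=0001]: 10010110  (ones: 4)
  rows 16-23 [p,q,r,s=0010]: 10010110  (ones: 4)
  rows 24-31 [p,q,r,s=0011]: 10010110  (ones: 4)
  rows 32-39 [p,q,r,s=0100]: 10010110  (ones: 4)
  rows 40-47 [p,q,r,s=0101]: 10010110  (ones: 4)
  rows 48-55 [p,q,r,s=0110]: 10010110  (ones: 4)
  rows 56-63 [p,q,r,s=0111]: 10010110  (ones: 4)
  rows 64-71 [p,q,r,s=1000]: 00111100  (ones: 4)
  rows 72-79 [p,q,r,s=1001]: 00111100  (ones: 4)
  rows 80-87 [p,q,r,s=1010]: 00111100  (ones: 4)
  rows 88-95 [p,q,r,s=1011]: 00111100  (ones: 4)
  rows 96-103 [p,q,r,s=1100]: 10010110  (ones: 4)
  rows 104-111 [p,q,r,s=1101]: 10010110  (ones: 4)
  rows 112-119 [p,q,r,s=1110]: 10010110  (ones: 4)
  rows 120-127 [p,q,r,s=1111]: 10010110  (ones: 4)
Disagreements = 4+4+4+4+4+4+4+4+4+4+4+4+4+4+4+4 = 64

64


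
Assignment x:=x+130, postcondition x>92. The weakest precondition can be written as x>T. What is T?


Formula: wp(x:=E, P) = P[E/x] (substitute E for x in postcondition)
Step 1: Postcondition: x>92
Step 2: Substitute x+130 for x: x+130>92
Step 3: Solve for x: x > 92-130 = -38

-38


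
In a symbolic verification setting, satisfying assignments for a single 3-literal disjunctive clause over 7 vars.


Step 1: Total=2^7=128
Step 2: Unsat when all 3 false: 2^4=16
Step 3: Sat=128-16=112

112


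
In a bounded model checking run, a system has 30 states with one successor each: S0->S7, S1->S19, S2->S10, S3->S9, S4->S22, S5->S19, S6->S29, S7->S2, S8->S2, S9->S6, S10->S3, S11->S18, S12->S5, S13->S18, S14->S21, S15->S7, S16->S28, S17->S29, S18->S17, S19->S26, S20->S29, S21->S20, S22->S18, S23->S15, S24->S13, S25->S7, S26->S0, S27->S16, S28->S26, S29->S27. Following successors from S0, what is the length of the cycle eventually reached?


Trace from S0 until a state repeats:
  S0 -> S7 -> S2 -> S10 -> S3 -> S9 -> S6 -> S29 -> S27 -> S16 -> S28 -> S26 -> S0
S0 first seen at step 0, revisited at step 12.
Cycle length = 12 - 0 = 12

12


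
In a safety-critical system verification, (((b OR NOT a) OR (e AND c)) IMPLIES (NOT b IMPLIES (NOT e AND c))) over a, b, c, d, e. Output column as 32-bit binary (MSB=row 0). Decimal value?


Formula: (((b OR NOT a) OR (e AND c)) IMPLIES (NOT b IMPLIES (NOT e AND c))) over a, b, c, d, e (32 rows)
Evaluate each row (bits = a,b,c,d,e, MSB first):
  row 0 [00000]: (((0 OR NOT 0) OR (0 AND 0)) IMPLIES (NOT 0 IMPLIES (NOT 0 AND 0))) -> 0
  row 1 [00001]: (((0 OR NOT 0) OR (1 AND 0)) IMPLIES (NOT 0 IMPLIES (NOT 1 AND 0))) -> 0
  row 2 [00010]: (((0 OR NOT 0) OR (0 AND 0)) IMPLIES (NOT 0 IMPLIES (NOT 0 AND 0))) -> 0
  row 3 [00011]: (((0 OR NOT 0) OR (1 AND 0)) IMPLIES (NOT 0 IMPLIES (NOT 1 AND 0))) -> 0
  row 4 [00100]: (((0 OR NOT 0) OR (0 AND 1)) IMPLIES (NOT 0 IMPLIES (NOT 0 AND 1))) -> 1
  row 5 [00101]: (((0 OR NOT 0) OR (1 AND 1)) IMPLIES (NOT 0 IMPLIES (NOT 1 AND 1))) -> 0
  row 6 [00110]: (((0 OR NOT 0) OR (0 AND 1)) IMPLIES (NOT 0 IMPLIES (NOT 0 AND 1))) -> 1
  row 7 [00111]: (((0 OR NOT 0) OR (1 AND 1)) IMPLIES (NOT 0 IMPLIES (NOT 1 AND 1))) -> 0
  row 8 [01000]: (((1 OR NOT 0) OR (0 AND 0)) IMPLIES (NOT 1 IMPLIES (NOT 0 AND 0))) -> 1
  row 9 [01001]: (((1 OR NOT 0) OR (1 AND 0)) IMPLIES (NOT 1 IMPLIES (NOT 1 AND 0))) -> 1
  row 10 [01010]: (((1 OR NOT 0) OR (0 AND 0)) IMPLIES (NOT 1 IMPLIES (NOT 0 AND 0))) -> 1
  row 11 [01011]: (((1 OR NOT 0) OR (1 AND 0)) IMPLIES (NOT 1 IMPLIES (NOT 1 AND 0))) -> 1
  row 12 [01100]: (((1 OR NOT 0) OR (0 AND 1)) IMPLIES (NOT 1 IMPLIES (NOT 0 AND 1))) -> 1
  row 13 [01101]: (((1 OR NOT 0) OR (1 AND 1)) IMPLIES (NOT 1 IMPLIES (NOT 1 AND 1))) -> 1
  row 14 [01110]: (((1 OR NOT 0) OR (0 AND 1)) IMPLIES (NOT 1 IMPLIES (NOT 0 AND 1))) -> 1
  row 15 [01111]: (((1 OR NOT 0) OR (1 AND 1)) IMPLIES (NOT 1 IMPLIES (NOT 1 AND 1))) -> 1
  row 16 [10000]: (((0 OR NOT 1) OR (0 AND 0)) IMPLIES (NOT 0 IMPLIES (NOT 0 AND 0))) -> 1
  row 17 [10001]: (((0 OR NOT 1) OR (1 AND 0)) IMPLIES (NOT 0 IMPLIES (NOT 1 AND 0))) -> 1
  row 18 [10010]: (((0 OR NOT 1) OR (0 AND 0)) IMPLIES (NOT 0 IMPLIES (NOT 0 AND 0))) -> 1
  row 19 [10011]: (((0 OR NOT 1) OR (1 AND 0)) IMPLIES (NOT 0 IMPLIES (NOT 1 AND 0))) -> 1
  row 20 [10100]: (((0 OR NOT 1) OR (0 AND 1)) IMPLIES (NOT 0 IMPLIES (NOT 0 AND 1))) -> 1
  row 21 [10101]: (((0 OR NOT 1) OR (1 AND 1)) IMPLIES (NOT 0 IMPLIES (NOT 1 AND 1))) -> 0
  row 22 [10110]: (((0 OR NOT 1) OR (0 AND 1)) IMPLIES (NOT 0 IMPLIES (NOT 0 AND 1))) -> 1
  row 23 [10111]: (((0 OR NOT 1) OR (1 AND 1)) IMPLIES (NOT 0 IMPLIES (NOT 1 AND 1))) -> 0
  row 24 [11000]: (((1 OR NOT 1) OR (0 AND 0)) IMPLIES (NOT 1 IMPLIES (NOT 0 AND 0))) -> 1
  row 25 [11001]: (((1 OR NOT 1) OR (1 AND 0)) IMPLIES (NOT 1 IMPLIES (NOT 1 AND 0))) -> 1
  row 26 [11010]: (((1 OR NOT 1) OR (0 AND 0)) IMPLIES (NOT 1 IMPLIES (NOT 0 AND 0))) -> 1
  row 27 [11011]: (((1 OR NOT 1) OR (1 AND 0)) IMPLIES (NOT 1 IMPLIES (NOT 1 AND 0))) -> 1
  row 28 [11100]: (((1 OR NOT 1) OR (0 AND 1)) IMPLIES (NOT 1 IMPLIES (NOT 0 AND 1))) -> 1
  row 29 [11101]: (((1 OR NOT 1) OR (1 AND 1)) IMPLIES (NOT 1 IMPLIES (NOT 1 AND 1))) -> 1
  row 30 [11110]: (((1 OR NOT 1) OR (0 AND 1)) IMPLIES (NOT 1 IMPLIES (NOT 0 AND 1))) -> 1
  row 31 [11111]: (((1 OR NOT 1) OR (1 AND 1)) IMPLIES (NOT 1 IMPLIES (NOT 1 AND 1))) -> 1
Full result column, 4 rows per line (a,b,c fixed per line; d,e runs 00..11 left to right):
  rows 0-3 [a,b,c=000]: 0000  = hex 0
  rows 4-7 [a,b,c=001]: 1010  = hex A
  rows 8-11 [a,b,c=010]: 1111  = hex F
  rows 12-15 [a,b,c=011]: 1111  = hex F
  rows 16-19 [a,b,c=100]: 1111  = hex F
  rows 20-23 [a,b,c=101]: 1010  = hex A
  rows 24-27 [a,b,c=110]: 1111  = hex F
  rows 28-31 [a,b,c=111]: 1111  = hex F
Output column (row 0 .. row 31) = 00001010111111111111101011111111
Output column grouped in 4s = 0000 1010 1111 1111 1111 1010 1111 1111 = 0x0AFFFAFF
Convert to decimal digit by digit (value = value*16 + digit):
  0 -> 0
  0*16 + 10 (A) = 10
  10*16 + 15 (F) = 175
  175*16 + 15 (F) = 2815
  2815*16 + 15 (F) = 45055
  45055*16 + 10 (A) = 720890
  720890*16 + 15 (F) = 11534255
  11534255*16 + 15 (F) = 184548095
Decimal = 184548095

184548095


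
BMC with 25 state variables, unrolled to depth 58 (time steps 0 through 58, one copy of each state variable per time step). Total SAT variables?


BMC unrolls to depth k, creating one copy of each state var for steps 0..k.
Step count = 58 + 1 = 59 (steps 0 through 58)
Vars per step = 25
Total = 25 * 59 = 1475

1475


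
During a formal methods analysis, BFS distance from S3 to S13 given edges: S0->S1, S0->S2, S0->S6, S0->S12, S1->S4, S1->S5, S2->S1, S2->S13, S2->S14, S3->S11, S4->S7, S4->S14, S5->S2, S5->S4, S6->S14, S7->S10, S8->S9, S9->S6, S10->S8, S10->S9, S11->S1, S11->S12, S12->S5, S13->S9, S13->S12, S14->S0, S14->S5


BFS layer-by-layer from S3:
  dist 0: {S3}
  dist 1: {S11}
  dist 2: {S1, S12}
  dist 3: {S4, S5}
  dist 4: {S2, S7, S14}
  dist 5: {S0, S10, S13}
  -> S13 reached at distance 5
Shortest path length = 5

5


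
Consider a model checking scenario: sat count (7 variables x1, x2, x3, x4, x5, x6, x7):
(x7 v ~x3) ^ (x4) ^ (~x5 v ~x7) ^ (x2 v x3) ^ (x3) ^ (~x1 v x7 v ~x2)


CNF with 6 clauses over 7 vars (128 assignments).
An assignment satisfies CNF iff every clause has >=1 true literal.
Check each row (bits = x1,x2,x3,x4,x5,x6,x7; clause T/F shown):
  row 0 [0000000]: clauses=TFTFFT -> 0
  row 1 [0000001]: clauses=TFTFFT -> 0
  row 2 [0000010]: clauses=TFTFFT -> 0
  row 3 [0000011]: clauses=TFTFFT -> 0
  row 4 [0000100]: clauses=TFTFFT -> 0
  (every remaining row is evaluated the same way; all 128 results are listed next)
Full result column, 8 rows per line (x1,x2,x3,x4 fixed per line; x5,x6,x7 runs 000..111 left to right):
  rows 0-7 [x1,x2,x3,x4=0000]: 00000000  (ones: 0)
  rows 8-15 [x1,x2,x3,x4=0001]: 00000000  (ones: 0)
  rows 16-23 [x1,x2,x3,x4=0010]: 00000000  (ones: 0)
  rows 24-31 [x1,x2,x3,x4=0011]: 01010000  (ones: 2)
  rows 32-39 [x1,x2,x3,x4=0100]: 00000000  (ones: 0)
  rows 40-47 [x1,x2,x3,x4=0101]: 00000000  (ones: 0)
  rows 48-55 [x1,x2,x3,x4=0110]: 00000000  (ones: 0)
  rows 56-63 [x1,x2,x3,x4=0111]: 01010000  (ones: 2)
  rows 64-71 [x1,x2,x3,x4=1000]: 00000000  (ones: 0)
  rows 72-79 [x1,x2,x3,x4=1001]: 00000000  (ones: 0)
  rows 80-87 [x1,x2,x3,x4=1010]: 00000000  (ones: 0)
  rows 88-95 [x1,x2,x3,x4=1011]: 01010000  (ones: 2)
  rows 96-103 [x1,x2,x3,x4=1100]: 00000000  (ones: 0)
  rows 104-111 [x1,x2,x3,x4=1101]: 00000000  (ones: 0)
  rows 112-119 [x1,x2,x3,x4=1110]: 00000000  (ones: 0)
  rows 120-127 [x1,x2,x3,x4=1111]: 01010000  (ones: 2)
Satisfying assignments = 0+0+0+2+0+0+0+2+0+0+0+2+0+0+0+2 = 8

8


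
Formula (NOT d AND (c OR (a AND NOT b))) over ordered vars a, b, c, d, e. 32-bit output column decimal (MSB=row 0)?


Formula: (NOT d AND (c OR (a AND NOT b))) over a, b, c, d, e (32 rows)
Evaluate each row (bits = a,b,c,d,e, MSB first):
  row 0 [00000]: (NOT 0 AND (0 OR (0 AND NOT 0))) -> 0
  row 1 [00001]: (NOT 0 AND (0 OR (0 AND NOT 0))) -> 0
  row 2 [00010]: (NOT 1 AND (0 OR (0 AND NOT 0))) -> 0
  row 3 [00011]: (NOT 1 AND (0 OR (0 AND NOT 0))) -> 0
  row 4 [00100]: (NOT 0 AND (1 OR (0 AND NOT 0))) -> 1
  row 5 [00101]: (NOT 0 AND (1 OR (0 AND NOT 0))) -> 1
  row 6 [00110]: (NOT 1 AND (1 OR (0 AND NOT 0))) -> 0
  row 7 [00111]: (NOT 1 AND (1 OR (0 AND NOT 0))) -> 0
  row 8 [01000]: (NOT 0 AND (0 OR (0 AND NOT 1))) -> 0
  row 9 [01001]: (NOT 0 AND (0 OR (0 AND NOT 1))) -> 0
  row 10 [01010]: (NOT 1 AND (0 OR (0 AND NOT 1))) -> 0
  row 11 [01011]: (NOT 1 AND (0 OR (0 AND NOT 1))) -> 0
  row 12 [01100]: (NOT 0 AND (1 OR (0 AND NOT 1))) -> 1
  row 13 [01101]: (NOT 0 AND (1 OR (0 AND NOT 1))) -> 1
  row 14 [01110]: (NOT 1 AND (1 OR (0 AND NOT 1))) -> 0
  row 15 [01111]: (NOT 1 AND (1 OR (0 AND NOT 1))) -> 0
  row 16 [10000]: (NOT 0 AND (0 OR (1 AND NOT 0))) -> 1
  row 17 [10001]: (NOT 0 AND (0 OR (1 AND NOT 0))) -> 1
  row 18 [10010]: (NOT 1 AND (0 OR (1 AND NOT 0))) -> 0
  row 19 [10011]: (NOT 1 AND (0 OR (1 AND NOT 0))) -> 0
  row 20 [10100]: (NOT 0 AND (1 OR (1 AND NOT 0))) -> 1
  row 21 [10101]: (NOT 0 AND (1 OR (1 AND NOT 0))) -> 1
  row 22 [10110]: (NOT 1 AND (1 OR (1 AND NOT 0))) -> 0
  row 23 [10111]: (NOT 1 AND (1 OR (1 AND NOT 0))) -> 0
  row 24 [11000]: (NOT 0 AND (0 OR (1 AND NOT 1))) -> 0
  row 25 [11001]: (NOT 0 AND (0 OR (1 AND NOT 1))) -> 0
  row 26 [11010]: (NOT 1 AND (0 OR (1 AND NOT 1))) -> 0
  row 27 [11011]: (NOT 1 AND (0 OR (1 AND NOT 1))) -> 0
  row 28 [11100]: (NOT 0 AND (1 OR (1 AND NOT 1))) -> 1
  row 29 [11101]: (NOT 0 AND (1 OR (1 AND NOT 1))) -> 1
  row 30 [11110]: (NOT 1 AND (1 OR (1 AND NOT 1))) -> 0
  row 31 [11111]: (NOT 1 AND (1 OR (1 AND NOT 1))) -> 0
Full result column, 4 rows per line (a,b,c fixed per line; d,e runs 00..11 left to right):
  rows 0-3 [a,b,c=000]: 0000  = hex 0
  rows 4-7 [a,b,c=001]: 1100  = hex C
  rows 8-11 [a,b,c=010]: 0000  = hex 0
  rows 12-15 [a,b,c=011]: 1100  = hex C
  rows 16-19 [a,b,c=100]: 1100  = hex C
  rows 20-23 [a,b,c=101]: 1100  = hex C
  rows 24-27 [a,b,c=110]: 0000  = hex 0
  rows 28-31 [a,b,c=111]: 1100  = hex C
Output column (row 0 .. row 31) = 00001100000011001100110000001100
Output column grouped in 4s = 0000 1100 0000 1100 1100 1100 0000 1100 = 0x0C0CCC0C
Convert to decimal digit by digit (value = value*16 + digit):
  0 -> 0
  0*16 + 12 (C) = 12
  12*16 + 0 = 192
  192*16 + 12 (C) = 3084
  3084*16 + 12 (C) = 49356
  49356*16 + 12 (C) = 789708
  789708*16 + 0 = 12635328
  12635328*16 + 12 (C) = 202165260
Decimal = 202165260

202165260


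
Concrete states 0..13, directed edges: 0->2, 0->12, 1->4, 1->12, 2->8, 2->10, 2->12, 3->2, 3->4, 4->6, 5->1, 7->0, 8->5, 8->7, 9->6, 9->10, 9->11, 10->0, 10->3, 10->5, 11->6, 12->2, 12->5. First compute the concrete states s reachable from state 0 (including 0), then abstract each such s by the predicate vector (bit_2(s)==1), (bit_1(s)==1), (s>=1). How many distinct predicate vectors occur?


BFS from 0:
Concrete reachable: {0, 1, 2, 3, 4, 5, 6, 7, 8, 10, 12}
Abstract via predicates (bit_2(s)==1), (bit_1(s)==1), (s>=1):
  (0,0,0) <- {0}
  (0,0,1) <- {1, 8}
  (0,1,1) <- {2, 3, 10}
  (1,0,1) <- {4, 5, 12}
  (1,1,1) <- {6, 7}
Distinct abstract states = 5

5


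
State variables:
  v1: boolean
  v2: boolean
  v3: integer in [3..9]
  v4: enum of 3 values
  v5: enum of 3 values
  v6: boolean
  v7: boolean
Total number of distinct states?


State space = product of domain sizes of all variables.
Domain sizes:
  v1 (boolean): 2
  v2 (boolean): 2
  v3 (integer in [3..9]): 7
  v4 (enum of 3 values): 3
  v5 (enum of 3 values): 3
  v6 (boolean): 2
  v7 (boolean): 2
Product = 2 * 2 * 7 * 3 * 3 * 2 * 2 = 1008

1008


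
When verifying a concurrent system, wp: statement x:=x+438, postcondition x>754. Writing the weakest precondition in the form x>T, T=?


Formula: wp(x:=E, P) = P[E/x] (substitute E for x in postcondition)
Step 1: Postcondition: x>754
Step 2: Substitute x+438 for x: x+438>754
Step 3: Solve for x: x > 754-438 = 316

316


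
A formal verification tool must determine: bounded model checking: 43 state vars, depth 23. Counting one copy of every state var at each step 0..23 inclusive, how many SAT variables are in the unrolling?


BMC unrolls to depth k, creating one copy of each state var for steps 0..k.
Step count = 23 + 1 = 24 (steps 0 through 23)
Vars per step = 43
Total = 43 * 24 = 1032

1032


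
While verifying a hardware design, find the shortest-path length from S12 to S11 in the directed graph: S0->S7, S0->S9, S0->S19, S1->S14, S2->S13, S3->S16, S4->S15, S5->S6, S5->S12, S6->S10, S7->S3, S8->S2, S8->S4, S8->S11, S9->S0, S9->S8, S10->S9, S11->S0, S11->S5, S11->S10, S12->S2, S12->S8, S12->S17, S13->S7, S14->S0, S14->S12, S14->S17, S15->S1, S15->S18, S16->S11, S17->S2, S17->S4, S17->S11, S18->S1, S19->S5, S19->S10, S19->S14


BFS layer-by-layer from S12:
  dist 0: {S12}
  dist 1: {S2, S8, S17}
  dist 2: {S4, S11, S13}
  -> S11 reached at distance 2
Shortest path length = 2

2


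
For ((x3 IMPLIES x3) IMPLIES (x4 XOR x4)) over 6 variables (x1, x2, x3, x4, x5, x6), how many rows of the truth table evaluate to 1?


Formula: ((x3 IMPLIES x3) IMPLIES (x4 XOR x4)) over 6 vars (64 rows)
Evaluate each row (x1, x2, x3, x4, x5, x6 as bits, MSB first):
  row 0 [000000]: ((0 IMPLIES 0) IMPLIES (0 XOR 0)) -> 0
  row 1 [000001]: ((0 IMPLIES 0) IMPLIES (0 XOR 0)) -> 0
  row 2 [000010]: ((0 IMPLIES 0) IMPLIES (0 XOR 0)) -> 0
  row 3 [000011]: ((0 IMPLIES 0) IMPLIES (0 XOR 0)) -> 0
  row 4 [000100]: ((0 IMPLIES 0) IMPLIES (1 XOR 1)) -> 0
  (every remaining row is evaluated the same way; all 64 results are listed next)
Full result column, 8 rows per line (x1,x2,x3 fixed per line; x4,x5,x6 runs 000..111 left to right):
  rows 0-7 [x1,x2,x3=000]: 00000000  (ones: 0)
  rows 8-15 [x1,x2,x3=001]: 00000000  (ones: 0)
  rows 16-23 [x1,x2,x3=010]: 00000000  (ones: 0)
  rows 24-31 [x1,x2,x3=011]: 00000000  (ones: 0)
  rows 32-39 [x1,x2,x3=100]: 00000000  (ones: 0)
  rows 40-47 [x1,x2,x3=101]: 00000000  (ones: 0)
  rows 48-55 [x1,x2,x3=110]: 00000000  (ones: 0)
  rows 56-63 [x1,x2,x3=111]: 00000000  (ones: 0)
Count of 1-rows = 0+0+0+0+0+0+0+0 = 0

0
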